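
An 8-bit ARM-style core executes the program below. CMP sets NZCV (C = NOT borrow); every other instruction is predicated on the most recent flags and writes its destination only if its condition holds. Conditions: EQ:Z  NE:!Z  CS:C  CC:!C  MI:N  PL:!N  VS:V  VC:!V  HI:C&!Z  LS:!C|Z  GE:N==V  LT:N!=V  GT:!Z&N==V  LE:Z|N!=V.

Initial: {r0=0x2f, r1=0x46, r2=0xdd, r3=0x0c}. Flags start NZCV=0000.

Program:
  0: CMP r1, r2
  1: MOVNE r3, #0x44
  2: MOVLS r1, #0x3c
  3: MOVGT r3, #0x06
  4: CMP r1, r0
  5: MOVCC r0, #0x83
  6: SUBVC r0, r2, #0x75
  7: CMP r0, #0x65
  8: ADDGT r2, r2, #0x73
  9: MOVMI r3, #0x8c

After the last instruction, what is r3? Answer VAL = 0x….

VAL = 0x06

[0] flags=0000 → (cmp)
[1] flags=0000 NE?T → r3=0x44
[2] flags=0000 LS?T → r1=0x3c
[3] flags=0000 GT?T → r3=0x06
[4] flags=0010 → (cmp)
[5] flags=0010 CC?F → skip
[6] flags=0010 VC?T → r0=0x68
[7] flags=0010 → (cmp)
[8] flags=0010 GT?T → r2=0x50
[9] flags=0010 MI?F → skip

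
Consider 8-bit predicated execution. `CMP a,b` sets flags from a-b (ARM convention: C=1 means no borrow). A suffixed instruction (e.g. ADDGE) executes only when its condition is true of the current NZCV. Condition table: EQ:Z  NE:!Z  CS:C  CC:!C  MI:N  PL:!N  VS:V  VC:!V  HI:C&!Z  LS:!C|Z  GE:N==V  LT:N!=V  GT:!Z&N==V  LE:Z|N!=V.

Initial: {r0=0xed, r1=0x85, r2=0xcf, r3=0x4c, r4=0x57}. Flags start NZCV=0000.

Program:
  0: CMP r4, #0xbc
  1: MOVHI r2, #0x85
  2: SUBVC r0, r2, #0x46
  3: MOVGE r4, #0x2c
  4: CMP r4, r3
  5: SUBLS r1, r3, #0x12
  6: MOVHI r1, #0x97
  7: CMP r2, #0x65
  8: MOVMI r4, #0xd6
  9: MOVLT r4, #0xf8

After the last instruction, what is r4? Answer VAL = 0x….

0: ✓ CMP  NZCV=1001
1: · MOVHI
2: · SUBVC
3: ✓ MOVGE  r4←0x2c
4: ✓ CMP  NZCV=1000
5: ✓ SUBLS  r1←0x3a
6: · MOVHI
7: ✓ CMP  NZCV=0011
8: · MOVMI
9: ✓ MOVLT  r4←0xf8

VAL = 0xf8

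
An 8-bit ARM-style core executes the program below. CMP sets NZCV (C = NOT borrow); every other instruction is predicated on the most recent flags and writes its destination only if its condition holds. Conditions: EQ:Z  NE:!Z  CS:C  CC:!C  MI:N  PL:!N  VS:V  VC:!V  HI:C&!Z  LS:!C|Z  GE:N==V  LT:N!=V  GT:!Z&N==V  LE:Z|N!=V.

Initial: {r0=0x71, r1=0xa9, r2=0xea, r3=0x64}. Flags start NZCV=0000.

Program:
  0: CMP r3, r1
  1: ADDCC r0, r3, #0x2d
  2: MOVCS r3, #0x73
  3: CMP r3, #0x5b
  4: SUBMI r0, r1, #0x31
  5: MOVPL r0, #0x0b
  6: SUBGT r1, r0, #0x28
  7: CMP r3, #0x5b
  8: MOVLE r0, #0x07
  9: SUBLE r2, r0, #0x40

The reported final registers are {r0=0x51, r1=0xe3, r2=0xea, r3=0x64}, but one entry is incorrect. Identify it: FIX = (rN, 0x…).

0: ✓ CMP  NZCV=1001
1: ✓ ADDCC  r0←0x91
2: · MOVCS
3: ✓ CMP  NZCV=0010
4: · SUBMI
5: ✓ MOVPL  r0←0x0b
6: ✓ SUBGT  r1←0xe3
7: ✓ CMP  NZCV=0010
8: · MOVLE
9: · SUBLE

FIX = (r0, 0x0b)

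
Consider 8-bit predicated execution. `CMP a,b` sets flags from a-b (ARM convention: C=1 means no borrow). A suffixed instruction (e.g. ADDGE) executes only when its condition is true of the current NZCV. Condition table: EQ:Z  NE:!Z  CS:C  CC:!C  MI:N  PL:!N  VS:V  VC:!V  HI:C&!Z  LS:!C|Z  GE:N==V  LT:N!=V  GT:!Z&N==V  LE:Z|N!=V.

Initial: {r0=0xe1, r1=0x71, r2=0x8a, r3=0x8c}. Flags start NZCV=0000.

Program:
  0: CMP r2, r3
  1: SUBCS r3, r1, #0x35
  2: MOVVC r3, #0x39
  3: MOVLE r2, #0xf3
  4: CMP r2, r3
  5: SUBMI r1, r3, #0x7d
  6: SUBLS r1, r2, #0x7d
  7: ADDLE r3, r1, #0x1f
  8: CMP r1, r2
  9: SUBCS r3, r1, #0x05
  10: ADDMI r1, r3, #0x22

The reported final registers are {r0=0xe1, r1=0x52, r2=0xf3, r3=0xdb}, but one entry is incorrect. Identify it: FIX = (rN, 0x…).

FIX = (r1, 0xfd)

0: ✓ CMP  NZCV=1000
1: · SUBCS
2: ✓ MOVVC  r3←0x39
3: ✓ MOVLE  r2←0xf3
4: ✓ CMP  NZCV=1010
5: ✓ SUBMI  r1←0xbc
6: · SUBLS
7: ✓ ADDLE  r3←0xdb
8: ✓ CMP  NZCV=1000
9: · SUBCS
10: ✓ ADDMI  r1←0xfd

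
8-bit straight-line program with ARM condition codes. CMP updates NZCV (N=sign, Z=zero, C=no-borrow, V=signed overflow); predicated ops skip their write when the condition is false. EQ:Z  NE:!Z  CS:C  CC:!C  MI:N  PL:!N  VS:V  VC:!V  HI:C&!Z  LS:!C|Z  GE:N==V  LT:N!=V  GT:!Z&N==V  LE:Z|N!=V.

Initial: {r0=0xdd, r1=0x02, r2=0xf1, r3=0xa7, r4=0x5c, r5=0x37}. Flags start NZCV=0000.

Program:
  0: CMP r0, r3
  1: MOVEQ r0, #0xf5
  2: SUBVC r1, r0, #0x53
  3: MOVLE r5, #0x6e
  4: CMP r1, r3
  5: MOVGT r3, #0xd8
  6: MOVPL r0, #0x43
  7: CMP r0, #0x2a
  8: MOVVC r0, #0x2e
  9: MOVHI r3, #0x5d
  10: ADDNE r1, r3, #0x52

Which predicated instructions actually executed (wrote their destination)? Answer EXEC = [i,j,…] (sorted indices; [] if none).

EXEC = [2,8,9,10]

[0] flags=0010 → (cmp)
[1] flags=0010 EQ?F → skip
[2] flags=0010 VC?T → r1=0x8a
[3] flags=0010 LE?F → skip
[4] flags=1000 → (cmp)
[5] flags=1000 GT?F → skip
[6] flags=1000 PL?F → skip
[7] flags=1010 → (cmp)
[8] flags=1010 VC?T → r0=0x2e
[9] flags=1010 HI?T → r3=0x5d
[10] flags=1010 NE?T → r1=0xaf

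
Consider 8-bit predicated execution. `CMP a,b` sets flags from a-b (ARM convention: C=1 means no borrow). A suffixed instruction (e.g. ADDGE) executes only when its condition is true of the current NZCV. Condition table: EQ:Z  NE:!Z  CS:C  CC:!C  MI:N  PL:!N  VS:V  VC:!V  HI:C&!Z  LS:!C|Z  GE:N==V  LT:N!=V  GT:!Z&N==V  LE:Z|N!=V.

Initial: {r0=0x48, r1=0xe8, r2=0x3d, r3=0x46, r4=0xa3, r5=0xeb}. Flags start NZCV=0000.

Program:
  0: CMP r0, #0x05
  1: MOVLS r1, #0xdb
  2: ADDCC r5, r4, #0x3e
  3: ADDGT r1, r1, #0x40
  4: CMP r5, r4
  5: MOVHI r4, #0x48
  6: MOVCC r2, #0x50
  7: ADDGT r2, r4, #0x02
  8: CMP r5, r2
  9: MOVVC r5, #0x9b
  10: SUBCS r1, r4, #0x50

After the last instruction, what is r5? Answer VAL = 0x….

0: ✓ CMP  NZCV=0010
1: · MOVLS
2: · ADDCC
3: ✓ ADDGT  r1←0x28
4: ✓ CMP  NZCV=0010
5: ✓ MOVHI  r4←0x48
6: · MOVCC
7: ✓ ADDGT  r2←0x4a
8: ✓ CMP  NZCV=1010
9: ✓ MOVVC  r5←0x9b
10: ✓ SUBCS  r1←0xf8

VAL = 0x9b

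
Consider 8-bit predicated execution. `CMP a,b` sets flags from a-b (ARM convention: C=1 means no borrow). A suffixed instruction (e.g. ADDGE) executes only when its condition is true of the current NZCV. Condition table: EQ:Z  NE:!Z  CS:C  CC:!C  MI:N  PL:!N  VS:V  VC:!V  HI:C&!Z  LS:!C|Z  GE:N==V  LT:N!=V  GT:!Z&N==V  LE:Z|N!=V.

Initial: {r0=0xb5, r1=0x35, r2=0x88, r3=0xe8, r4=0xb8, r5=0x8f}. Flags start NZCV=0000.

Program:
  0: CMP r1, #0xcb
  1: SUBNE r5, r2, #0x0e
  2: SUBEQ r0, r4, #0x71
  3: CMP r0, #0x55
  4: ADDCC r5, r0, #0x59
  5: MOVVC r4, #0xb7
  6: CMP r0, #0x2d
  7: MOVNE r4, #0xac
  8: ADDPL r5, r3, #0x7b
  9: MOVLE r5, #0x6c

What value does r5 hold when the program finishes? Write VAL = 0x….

VAL = 0x6c

[0] flags=0000 → (cmp)
[1] flags=0000 NE?T → r5=0x7a
[2] flags=0000 EQ?F → skip
[3] flags=0011 → (cmp)
[4] flags=0011 CC?F → skip
[5] flags=0011 VC?F → skip
[6] flags=1010 → (cmp)
[7] flags=1010 NE?T → r4=0xac
[8] flags=1010 PL?F → skip
[9] flags=1010 LE?T → r5=0x6c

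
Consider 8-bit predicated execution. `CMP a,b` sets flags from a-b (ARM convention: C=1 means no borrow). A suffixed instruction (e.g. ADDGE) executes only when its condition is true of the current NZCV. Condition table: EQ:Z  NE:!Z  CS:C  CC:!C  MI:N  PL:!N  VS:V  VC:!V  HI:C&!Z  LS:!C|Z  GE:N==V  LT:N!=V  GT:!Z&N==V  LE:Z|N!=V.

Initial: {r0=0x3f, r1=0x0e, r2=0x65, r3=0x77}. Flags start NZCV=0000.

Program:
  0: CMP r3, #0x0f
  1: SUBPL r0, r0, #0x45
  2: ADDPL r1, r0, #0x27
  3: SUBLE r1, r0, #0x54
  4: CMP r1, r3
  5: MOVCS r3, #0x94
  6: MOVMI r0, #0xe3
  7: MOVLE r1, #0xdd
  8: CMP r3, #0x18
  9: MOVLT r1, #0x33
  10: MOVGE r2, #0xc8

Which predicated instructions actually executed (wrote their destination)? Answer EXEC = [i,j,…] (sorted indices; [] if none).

[0] flags=0010 → (cmp)
[1] flags=0010 PL?T → r0=0xfa
[2] flags=0010 PL?T → r1=0x21
[3] flags=0010 LE?F → skip
[4] flags=1000 → (cmp)
[5] flags=1000 CS?F → skip
[6] flags=1000 MI?T → r0=0xe3
[7] flags=1000 LE?T → r1=0xdd
[8] flags=0010 → (cmp)
[9] flags=0010 LT?F → skip
[10] flags=0010 GE?T → r2=0xc8

EXEC = [1,2,6,7,10]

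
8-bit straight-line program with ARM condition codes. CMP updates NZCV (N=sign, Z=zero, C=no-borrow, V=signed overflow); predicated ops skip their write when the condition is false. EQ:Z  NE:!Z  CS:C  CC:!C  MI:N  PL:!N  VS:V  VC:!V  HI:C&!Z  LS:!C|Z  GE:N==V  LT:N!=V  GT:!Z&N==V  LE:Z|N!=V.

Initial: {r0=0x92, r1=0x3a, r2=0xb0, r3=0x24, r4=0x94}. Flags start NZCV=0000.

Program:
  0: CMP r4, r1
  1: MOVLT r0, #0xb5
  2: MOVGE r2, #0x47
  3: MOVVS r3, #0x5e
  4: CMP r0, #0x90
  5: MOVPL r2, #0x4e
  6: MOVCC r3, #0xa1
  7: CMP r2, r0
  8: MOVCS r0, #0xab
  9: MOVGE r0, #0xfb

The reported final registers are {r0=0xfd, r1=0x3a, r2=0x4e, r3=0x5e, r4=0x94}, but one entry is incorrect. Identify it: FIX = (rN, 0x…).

0: ✓ CMP  NZCV=0011
1: ✓ MOVLT  r0←0xb5
2: · MOVGE
3: ✓ MOVVS  r3←0x5e
4: ✓ CMP  NZCV=0010
5: ✓ MOVPL  r2←0x4e
6: · MOVCC
7: ✓ CMP  NZCV=1001
8: · MOVCS
9: ✓ MOVGE  r0←0xfb

FIX = (r0, 0xfb)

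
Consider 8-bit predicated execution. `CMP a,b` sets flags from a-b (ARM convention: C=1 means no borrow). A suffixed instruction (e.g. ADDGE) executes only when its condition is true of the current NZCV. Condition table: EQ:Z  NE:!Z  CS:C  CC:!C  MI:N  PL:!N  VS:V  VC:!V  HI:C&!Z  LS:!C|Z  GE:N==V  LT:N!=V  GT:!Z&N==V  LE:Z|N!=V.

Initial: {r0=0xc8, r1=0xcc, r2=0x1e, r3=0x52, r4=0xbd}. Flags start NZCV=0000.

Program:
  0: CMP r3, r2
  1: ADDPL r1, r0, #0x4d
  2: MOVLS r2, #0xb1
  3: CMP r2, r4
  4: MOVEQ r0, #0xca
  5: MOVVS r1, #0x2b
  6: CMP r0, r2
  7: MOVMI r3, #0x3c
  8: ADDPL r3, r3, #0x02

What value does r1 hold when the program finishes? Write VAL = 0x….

0: ✓ CMP  NZCV=0010
1: ✓ ADDPL  r1←0x15
2: · MOVLS
3: ✓ CMP  NZCV=0000
4: · MOVEQ
5: · MOVVS
6: ✓ CMP  NZCV=1010
7: ✓ MOVMI  r3←0x3c
8: · ADDPL

VAL = 0x15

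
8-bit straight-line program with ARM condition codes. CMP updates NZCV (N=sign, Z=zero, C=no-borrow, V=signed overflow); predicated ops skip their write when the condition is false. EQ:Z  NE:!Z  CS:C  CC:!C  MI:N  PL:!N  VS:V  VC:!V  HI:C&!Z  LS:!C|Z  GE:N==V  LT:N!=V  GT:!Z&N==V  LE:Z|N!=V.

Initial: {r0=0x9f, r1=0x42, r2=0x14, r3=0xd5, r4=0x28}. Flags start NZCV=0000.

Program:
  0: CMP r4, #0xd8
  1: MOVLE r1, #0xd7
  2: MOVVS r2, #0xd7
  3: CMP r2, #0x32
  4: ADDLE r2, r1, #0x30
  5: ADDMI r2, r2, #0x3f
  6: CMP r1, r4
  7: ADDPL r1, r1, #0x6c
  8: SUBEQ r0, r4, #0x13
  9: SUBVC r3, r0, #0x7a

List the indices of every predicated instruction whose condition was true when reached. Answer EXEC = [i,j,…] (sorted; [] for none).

[0] flags=0000 → (cmp)
[1] flags=0000 LE?F → skip
[2] flags=0000 VS?F → skip
[3] flags=1000 → (cmp)
[4] flags=1000 LE?T → r2=0x72
[5] flags=1000 MI?T → r2=0xb1
[6] flags=0010 → (cmp)
[7] flags=0010 PL?T → r1=0xae
[8] flags=0010 EQ?F → skip
[9] flags=0010 VC?T → r3=0x25

EXEC = [4,5,7,9]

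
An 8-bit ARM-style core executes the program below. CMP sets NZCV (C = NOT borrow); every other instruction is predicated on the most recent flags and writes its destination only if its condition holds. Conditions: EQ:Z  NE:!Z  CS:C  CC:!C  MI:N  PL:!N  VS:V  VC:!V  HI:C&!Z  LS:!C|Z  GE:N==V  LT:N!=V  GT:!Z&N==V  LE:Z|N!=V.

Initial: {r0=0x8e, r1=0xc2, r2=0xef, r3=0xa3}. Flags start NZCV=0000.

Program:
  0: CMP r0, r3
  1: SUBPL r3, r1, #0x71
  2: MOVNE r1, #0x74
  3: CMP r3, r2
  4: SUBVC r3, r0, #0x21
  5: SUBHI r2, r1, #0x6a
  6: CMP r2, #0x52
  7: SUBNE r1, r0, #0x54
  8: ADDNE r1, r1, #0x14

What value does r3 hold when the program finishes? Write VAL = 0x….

VAL = 0x6d

0: ✓ CMP  NZCV=1000
1: · SUBPL
2: ✓ MOVNE  r1←0x74
3: ✓ CMP  NZCV=1000
4: ✓ SUBVC  r3←0x6d
5: · SUBHI
6: ✓ CMP  NZCV=1010
7: ✓ SUBNE  r1←0x3a
8: ✓ ADDNE  r1←0x4e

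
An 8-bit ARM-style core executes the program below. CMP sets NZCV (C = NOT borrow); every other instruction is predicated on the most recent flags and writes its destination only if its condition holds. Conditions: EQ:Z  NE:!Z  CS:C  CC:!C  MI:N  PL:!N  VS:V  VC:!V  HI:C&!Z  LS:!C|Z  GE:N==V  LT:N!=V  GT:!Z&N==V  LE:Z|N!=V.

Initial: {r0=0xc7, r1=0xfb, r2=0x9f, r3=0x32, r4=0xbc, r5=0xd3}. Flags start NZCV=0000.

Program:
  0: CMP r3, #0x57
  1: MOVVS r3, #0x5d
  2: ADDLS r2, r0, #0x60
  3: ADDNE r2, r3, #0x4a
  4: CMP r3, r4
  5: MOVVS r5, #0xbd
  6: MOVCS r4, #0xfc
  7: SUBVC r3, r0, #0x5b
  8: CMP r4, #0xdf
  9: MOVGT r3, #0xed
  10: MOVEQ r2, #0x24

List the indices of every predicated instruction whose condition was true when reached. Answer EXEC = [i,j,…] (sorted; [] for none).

EXEC = [2,3,7]

0: ✓ CMP  NZCV=1000
1: · MOVVS
2: ✓ ADDLS  r2←0x27
3: ✓ ADDNE  r2←0x7c
4: ✓ CMP  NZCV=0000
5: · MOVVS
6: · MOVCS
7: ✓ SUBVC  r3←0x6c
8: ✓ CMP  NZCV=1000
9: · MOVGT
10: · MOVEQ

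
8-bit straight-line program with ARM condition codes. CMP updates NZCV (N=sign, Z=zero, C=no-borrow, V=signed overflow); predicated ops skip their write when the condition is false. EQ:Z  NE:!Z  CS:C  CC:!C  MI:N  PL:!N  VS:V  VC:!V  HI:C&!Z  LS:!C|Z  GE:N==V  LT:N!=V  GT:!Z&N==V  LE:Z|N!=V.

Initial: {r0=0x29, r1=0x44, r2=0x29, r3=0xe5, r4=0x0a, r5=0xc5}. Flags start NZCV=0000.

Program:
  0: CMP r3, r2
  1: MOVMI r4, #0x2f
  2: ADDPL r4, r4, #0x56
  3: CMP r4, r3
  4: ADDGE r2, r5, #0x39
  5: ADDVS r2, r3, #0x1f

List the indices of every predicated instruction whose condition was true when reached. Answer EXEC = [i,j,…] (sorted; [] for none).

0: ✓ CMP  NZCV=1010
1: ✓ MOVMI  r4←0x2f
2: · ADDPL
3: ✓ CMP  NZCV=0000
4: ✓ ADDGE  r2←0xfe
5: · ADDVS

EXEC = [1,4]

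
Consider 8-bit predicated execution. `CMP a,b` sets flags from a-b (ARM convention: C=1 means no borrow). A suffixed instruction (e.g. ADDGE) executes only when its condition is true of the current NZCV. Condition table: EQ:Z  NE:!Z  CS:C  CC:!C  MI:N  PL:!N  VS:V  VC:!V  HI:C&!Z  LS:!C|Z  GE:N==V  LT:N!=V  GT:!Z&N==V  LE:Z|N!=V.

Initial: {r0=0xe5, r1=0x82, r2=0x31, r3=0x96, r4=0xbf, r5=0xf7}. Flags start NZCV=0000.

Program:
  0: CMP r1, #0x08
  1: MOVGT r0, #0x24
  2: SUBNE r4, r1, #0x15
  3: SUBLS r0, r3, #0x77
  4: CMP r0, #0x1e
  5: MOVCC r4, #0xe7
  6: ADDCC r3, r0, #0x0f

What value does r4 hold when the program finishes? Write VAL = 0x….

[0] flags=0011 → (cmp)
[1] flags=0011 GT?F → skip
[2] flags=0011 NE?T → r4=0x6d
[3] flags=0011 LS?F → skip
[4] flags=1010 → (cmp)
[5] flags=1010 CC?F → skip
[6] flags=1010 CC?F → skip

VAL = 0x6d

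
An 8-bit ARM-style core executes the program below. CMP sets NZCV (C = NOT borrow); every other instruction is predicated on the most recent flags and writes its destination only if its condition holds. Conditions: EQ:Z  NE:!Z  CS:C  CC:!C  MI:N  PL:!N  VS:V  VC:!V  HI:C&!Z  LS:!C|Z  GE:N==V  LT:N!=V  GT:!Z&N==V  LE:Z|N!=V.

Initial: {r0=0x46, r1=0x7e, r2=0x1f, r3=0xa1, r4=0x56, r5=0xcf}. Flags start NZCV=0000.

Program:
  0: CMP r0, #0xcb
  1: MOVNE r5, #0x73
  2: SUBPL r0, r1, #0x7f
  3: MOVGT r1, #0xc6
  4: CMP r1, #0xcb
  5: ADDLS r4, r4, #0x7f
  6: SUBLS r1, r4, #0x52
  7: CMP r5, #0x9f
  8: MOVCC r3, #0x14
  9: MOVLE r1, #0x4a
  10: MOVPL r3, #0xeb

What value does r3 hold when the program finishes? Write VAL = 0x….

VAL = 0x14

[0] flags=0000 → (cmp)
[1] flags=0000 NE?T → r5=0x73
[2] flags=0000 PL?T → r0=0xff
[3] flags=0000 GT?T → r1=0xc6
[4] flags=1000 → (cmp)
[5] flags=1000 LS?T → r4=0xd5
[6] flags=1000 LS?T → r1=0x83
[7] flags=1001 → (cmp)
[8] flags=1001 CC?T → r3=0x14
[9] flags=1001 LE?F → skip
[10] flags=1001 PL?F → skip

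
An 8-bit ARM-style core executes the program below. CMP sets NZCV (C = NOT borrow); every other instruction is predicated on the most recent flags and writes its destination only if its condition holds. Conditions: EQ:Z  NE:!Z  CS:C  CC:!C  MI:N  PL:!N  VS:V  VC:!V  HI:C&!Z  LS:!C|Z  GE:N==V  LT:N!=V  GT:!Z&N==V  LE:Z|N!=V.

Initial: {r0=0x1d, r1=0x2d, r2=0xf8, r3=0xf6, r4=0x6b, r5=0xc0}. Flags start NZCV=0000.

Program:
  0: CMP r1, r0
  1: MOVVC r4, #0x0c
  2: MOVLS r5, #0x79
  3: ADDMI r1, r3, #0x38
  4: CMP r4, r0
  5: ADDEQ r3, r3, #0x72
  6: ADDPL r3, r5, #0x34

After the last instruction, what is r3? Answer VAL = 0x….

[0] flags=0010 → (cmp)
[1] flags=0010 VC?T → r4=0x0c
[2] flags=0010 LS?F → skip
[3] flags=0010 MI?F → skip
[4] flags=1000 → (cmp)
[5] flags=1000 EQ?F → skip
[6] flags=1000 PL?F → skip

VAL = 0xf6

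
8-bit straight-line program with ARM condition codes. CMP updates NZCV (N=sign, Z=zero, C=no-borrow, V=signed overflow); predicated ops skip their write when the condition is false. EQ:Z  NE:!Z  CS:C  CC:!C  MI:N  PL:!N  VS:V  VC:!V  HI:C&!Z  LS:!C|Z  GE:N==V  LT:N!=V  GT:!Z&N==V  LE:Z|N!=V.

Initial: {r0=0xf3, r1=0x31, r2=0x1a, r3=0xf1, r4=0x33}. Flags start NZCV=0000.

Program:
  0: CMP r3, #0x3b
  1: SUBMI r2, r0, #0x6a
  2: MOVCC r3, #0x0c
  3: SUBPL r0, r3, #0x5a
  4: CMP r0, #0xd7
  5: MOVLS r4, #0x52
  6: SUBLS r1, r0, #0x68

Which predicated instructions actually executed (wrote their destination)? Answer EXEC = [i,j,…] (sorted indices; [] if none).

[0] flags=1010 → (cmp)
[1] flags=1010 MI?T → r2=0x89
[2] flags=1010 CC?F → skip
[3] flags=1010 PL?F → skip
[4] flags=0010 → (cmp)
[5] flags=0010 LS?F → skip
[6] flags=0010 LS?F → skip

EXEC = [1]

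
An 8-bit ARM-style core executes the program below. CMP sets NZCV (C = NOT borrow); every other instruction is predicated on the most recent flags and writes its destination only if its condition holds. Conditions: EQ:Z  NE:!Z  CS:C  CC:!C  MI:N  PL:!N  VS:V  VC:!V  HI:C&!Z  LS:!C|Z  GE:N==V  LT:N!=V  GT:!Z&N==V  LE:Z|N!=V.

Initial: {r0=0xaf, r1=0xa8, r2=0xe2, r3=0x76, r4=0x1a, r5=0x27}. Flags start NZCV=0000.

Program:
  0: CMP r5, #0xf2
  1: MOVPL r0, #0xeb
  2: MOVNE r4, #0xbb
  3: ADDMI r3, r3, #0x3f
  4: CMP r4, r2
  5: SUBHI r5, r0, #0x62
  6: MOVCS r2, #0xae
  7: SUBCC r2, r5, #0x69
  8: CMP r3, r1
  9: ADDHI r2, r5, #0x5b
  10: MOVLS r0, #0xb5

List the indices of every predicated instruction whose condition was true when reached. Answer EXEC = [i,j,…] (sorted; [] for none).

EXEC = [1,2,7,10]

0: ✓ CMP  NZCV=0000
1: ✓ MOVPL  r0←0xeb
2: ✓ MOVNE  r4←0xbb
3: · ADDMI
4: ✓ CMP  NZCV=1000
5: · SUBHI
6: · MOVCS
7: ✓ SUBCC  r2←0xbe
8: ✓ CMP  NZCV=1001
9: · ADDHI
10: ✓ MOVLS  r0←0xb5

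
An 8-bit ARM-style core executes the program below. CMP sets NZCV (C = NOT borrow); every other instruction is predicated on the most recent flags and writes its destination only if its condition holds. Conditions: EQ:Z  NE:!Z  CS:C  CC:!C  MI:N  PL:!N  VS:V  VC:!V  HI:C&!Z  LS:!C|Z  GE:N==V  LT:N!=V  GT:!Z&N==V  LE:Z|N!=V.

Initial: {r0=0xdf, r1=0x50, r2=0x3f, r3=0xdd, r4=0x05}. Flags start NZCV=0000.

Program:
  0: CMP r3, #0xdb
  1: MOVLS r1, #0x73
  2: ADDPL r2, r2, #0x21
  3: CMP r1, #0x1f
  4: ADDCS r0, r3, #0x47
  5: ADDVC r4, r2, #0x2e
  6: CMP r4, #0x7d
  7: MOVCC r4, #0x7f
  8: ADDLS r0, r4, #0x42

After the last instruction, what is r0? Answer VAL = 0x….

0: ✓ CMP  NZCV=0010
1: · MOVLS
2: ✓ ADDPL  r2←0x60
3: ✓ CMP  NZCV=0010
4: ✓ ADDCS  r0←0x24
5: ✓ ADDVC  r4←0x8e
6: ✓ CMP  NZCV=0011
7: · MOVCC
8: · ADDLS

VAL = 0x24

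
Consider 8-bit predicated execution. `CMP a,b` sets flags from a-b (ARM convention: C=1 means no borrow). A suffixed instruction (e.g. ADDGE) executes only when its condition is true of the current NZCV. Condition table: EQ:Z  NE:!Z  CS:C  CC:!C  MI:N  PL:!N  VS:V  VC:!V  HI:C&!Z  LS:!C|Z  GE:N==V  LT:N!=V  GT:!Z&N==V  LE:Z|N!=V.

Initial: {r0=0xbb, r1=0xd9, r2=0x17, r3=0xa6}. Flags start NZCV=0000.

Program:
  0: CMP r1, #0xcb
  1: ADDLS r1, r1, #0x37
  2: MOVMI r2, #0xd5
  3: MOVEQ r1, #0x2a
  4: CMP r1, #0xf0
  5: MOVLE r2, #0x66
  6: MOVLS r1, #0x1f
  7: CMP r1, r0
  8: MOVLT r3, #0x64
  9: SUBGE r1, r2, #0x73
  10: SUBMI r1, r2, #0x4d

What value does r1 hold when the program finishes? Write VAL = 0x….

VAL = 0xf3

[0] flags=0010 → (cmp)
[1] flags=0010 LS?F → skip
[2] flags=0010 MI?F → skip
[3] flags=0010 EQ?F → skip
[4] flags=1000 → (cmp)
[5] flags=1000 LE?T → r2=0x66
[6] flags=1000 LS?T → r1=0x1f
[7] flags=0000 → (cmp)
[8] flags=0000 LT?F → skip
[9] flags=0000 GE?T → r1=0xf3
[10] flags=0000 MI?F → skip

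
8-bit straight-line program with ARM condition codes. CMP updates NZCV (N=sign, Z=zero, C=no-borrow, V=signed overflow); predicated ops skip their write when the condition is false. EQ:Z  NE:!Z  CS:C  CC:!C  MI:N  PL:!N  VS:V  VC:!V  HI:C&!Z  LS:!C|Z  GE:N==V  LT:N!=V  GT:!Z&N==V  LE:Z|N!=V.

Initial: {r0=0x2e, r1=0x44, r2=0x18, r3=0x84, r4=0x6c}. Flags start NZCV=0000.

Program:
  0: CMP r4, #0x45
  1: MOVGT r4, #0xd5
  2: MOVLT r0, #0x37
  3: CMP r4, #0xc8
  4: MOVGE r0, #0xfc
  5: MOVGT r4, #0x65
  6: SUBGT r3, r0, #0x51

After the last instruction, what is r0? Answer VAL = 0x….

VAL = 0xfc

0: ✓ CMP  NZCV=0010
1: ✓ MOVGT  r4←0xd5
2: · MOVLT
3: ✓ CMP  NZCV=0010
4: ✓ MOVGE  r0←0xfc
5: ✓ MOVGT  r4←0x65
6: ✓ SUBGT  r3←0xab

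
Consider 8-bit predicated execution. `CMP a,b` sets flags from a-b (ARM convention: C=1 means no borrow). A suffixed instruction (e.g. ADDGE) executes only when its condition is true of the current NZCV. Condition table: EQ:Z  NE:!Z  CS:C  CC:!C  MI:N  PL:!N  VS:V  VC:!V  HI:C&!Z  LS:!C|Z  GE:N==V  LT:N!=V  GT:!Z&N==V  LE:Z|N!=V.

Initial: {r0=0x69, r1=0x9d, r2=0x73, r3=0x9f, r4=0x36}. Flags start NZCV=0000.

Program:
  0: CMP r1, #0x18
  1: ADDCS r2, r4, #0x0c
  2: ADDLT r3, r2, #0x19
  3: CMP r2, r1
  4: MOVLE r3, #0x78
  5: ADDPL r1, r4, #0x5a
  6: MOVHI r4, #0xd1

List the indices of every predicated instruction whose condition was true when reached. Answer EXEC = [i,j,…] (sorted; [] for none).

EXEC = [1,2]

0: ✓ CMP  NZCV=1010
1: ✓ ADDCS  r2←0x42
2: ✓ ADDLT  r3←0x5b
3: ✓ CMP  NZCV=1001
4: · MOVLE
5: · ADDPL
6: · MOVHI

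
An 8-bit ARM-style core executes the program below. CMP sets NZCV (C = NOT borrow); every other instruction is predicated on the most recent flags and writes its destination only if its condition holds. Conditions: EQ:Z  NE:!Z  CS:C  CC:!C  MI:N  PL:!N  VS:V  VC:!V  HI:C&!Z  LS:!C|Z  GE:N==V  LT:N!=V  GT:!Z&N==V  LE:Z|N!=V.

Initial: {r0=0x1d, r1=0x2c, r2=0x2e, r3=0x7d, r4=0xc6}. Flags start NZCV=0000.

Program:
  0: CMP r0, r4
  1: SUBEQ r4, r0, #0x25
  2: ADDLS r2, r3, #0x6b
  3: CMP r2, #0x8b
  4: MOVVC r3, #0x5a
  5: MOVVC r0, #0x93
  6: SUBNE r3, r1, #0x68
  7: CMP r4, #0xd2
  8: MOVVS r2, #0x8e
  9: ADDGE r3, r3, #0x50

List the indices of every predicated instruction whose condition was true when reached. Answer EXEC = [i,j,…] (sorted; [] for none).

EXEC = [2,4,5,6]

[0] flags=0000 → (cmp)
[1] flags=0000 EQ?F → skip
[2] flags=0000 LS?T → r2=0xe8
[3] flags=0010 → (cmp)
[4] flags=0010 VC?T → r3=0x5a
[5] flags=0010 VC?T → r0=0x93
[6] flags=0010 NE?T → r3=0xc4
[7] flags=1000 → (cmp)
[8] flags=1000 VS?F → skip
[9] flags=1000 GE?F → skip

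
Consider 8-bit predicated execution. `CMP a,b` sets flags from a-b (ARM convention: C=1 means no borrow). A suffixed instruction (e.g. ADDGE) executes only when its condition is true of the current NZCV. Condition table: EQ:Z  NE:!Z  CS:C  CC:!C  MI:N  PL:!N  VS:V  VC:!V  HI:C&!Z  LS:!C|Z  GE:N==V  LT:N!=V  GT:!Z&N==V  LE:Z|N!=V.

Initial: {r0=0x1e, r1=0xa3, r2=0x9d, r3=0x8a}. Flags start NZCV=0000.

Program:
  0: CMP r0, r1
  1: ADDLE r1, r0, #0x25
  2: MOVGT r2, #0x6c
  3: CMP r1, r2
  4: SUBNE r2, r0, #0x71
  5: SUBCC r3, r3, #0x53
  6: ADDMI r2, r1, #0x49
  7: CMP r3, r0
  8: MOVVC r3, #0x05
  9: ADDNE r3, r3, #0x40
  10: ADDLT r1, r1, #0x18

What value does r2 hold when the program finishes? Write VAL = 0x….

VAL = 0xad

0: ✓ CMP  NZCV=0000
1: · ADDLE
2: ✓ MOVGT  r2←0x6c
3: ✓ CMP  NZCV=0011
4: ✓ SUBNE  r2←0xad
5: · SUBCC
6: · ADDMI
7: ✓ CMP  NZCV=0011
8: · MOVVC
9: ✓ ADDNE  r3←0xca
10: ✓ ADDLT  r1←0xbb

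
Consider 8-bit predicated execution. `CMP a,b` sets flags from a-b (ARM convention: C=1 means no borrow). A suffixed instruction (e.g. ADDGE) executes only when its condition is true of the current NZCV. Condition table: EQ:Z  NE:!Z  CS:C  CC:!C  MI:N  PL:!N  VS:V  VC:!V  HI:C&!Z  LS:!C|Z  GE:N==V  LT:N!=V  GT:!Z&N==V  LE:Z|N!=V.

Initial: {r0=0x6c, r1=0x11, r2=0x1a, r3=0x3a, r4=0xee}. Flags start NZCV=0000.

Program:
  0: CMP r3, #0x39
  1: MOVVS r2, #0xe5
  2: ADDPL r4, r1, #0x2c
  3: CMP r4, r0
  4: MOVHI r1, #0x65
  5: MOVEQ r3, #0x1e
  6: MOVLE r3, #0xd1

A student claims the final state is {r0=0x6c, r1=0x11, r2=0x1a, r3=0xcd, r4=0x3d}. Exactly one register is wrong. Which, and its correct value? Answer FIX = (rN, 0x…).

0: ✓ CMP  NZCV=0010
1: · MOVVS
2: ✓ ADDPL  r4←0x3d
3: ✓ CMP  NZCV=1000
4: · MOVHI
5: · MOVEQ
6: ✓ MOVLE  r3←0xd1

FIX = (r3, 0xd1)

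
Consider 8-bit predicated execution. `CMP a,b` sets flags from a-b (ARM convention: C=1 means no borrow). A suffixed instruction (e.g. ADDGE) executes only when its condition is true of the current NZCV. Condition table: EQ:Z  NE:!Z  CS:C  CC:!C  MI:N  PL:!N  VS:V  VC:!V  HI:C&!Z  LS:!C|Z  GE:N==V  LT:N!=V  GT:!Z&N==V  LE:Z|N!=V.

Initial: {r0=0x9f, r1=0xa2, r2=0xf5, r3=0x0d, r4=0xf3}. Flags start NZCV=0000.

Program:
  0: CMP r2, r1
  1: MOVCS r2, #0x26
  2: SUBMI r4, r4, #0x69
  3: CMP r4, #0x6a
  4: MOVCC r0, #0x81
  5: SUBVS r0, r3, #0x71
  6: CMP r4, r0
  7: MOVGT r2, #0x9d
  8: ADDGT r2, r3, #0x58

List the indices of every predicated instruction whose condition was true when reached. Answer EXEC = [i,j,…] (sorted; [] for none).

EXEC = [1,7,8]

[0] flags=0010 → (cmp)
[1] flags=0010 CS?T → r2=0x26
[2] flags=0010 MI?F → skip
[3] flags=1010 → (cmp)
[4] flags=1010 CC?F → skip
[5] flags=1010 VS?F → skip
[6] flags=0010 → (cmp)
[7] flags=0010 GT?T → r2=0x9d
[8] flags=0010 GT?T → r2=0x65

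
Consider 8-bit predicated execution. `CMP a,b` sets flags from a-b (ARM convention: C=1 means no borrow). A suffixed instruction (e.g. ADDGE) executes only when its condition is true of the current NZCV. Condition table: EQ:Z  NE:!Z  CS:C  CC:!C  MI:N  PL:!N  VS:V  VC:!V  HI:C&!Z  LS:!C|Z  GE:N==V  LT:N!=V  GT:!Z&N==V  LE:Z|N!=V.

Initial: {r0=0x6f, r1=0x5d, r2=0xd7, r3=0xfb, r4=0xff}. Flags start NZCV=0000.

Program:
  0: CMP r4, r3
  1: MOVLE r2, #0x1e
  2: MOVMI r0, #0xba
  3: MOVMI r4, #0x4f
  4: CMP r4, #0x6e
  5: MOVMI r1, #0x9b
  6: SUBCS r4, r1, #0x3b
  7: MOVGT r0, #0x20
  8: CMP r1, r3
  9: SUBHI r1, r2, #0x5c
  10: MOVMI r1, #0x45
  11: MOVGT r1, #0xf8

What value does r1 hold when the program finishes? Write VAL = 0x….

[0] flags=0010 → (cmp)
[1] flags=0010 LE?F → skip
[2] flags=0010 MI?F → skip
[3] flags=0010 MI?F → skip
[4] flags=1010 → (cmp)
[5] flags=1010 MI?T → r1=0x9b
[6] flags=1010 CS?T → r4=0x60
[7] flags=1010 GT?F → skip
[8] flags=1000 → (cmp)
[9] flags=1000 HI?F → skip
[10] flags=1000 MI?T → r1=0x45
[11] flags=1000 GT?F → skip

VAL = 0x45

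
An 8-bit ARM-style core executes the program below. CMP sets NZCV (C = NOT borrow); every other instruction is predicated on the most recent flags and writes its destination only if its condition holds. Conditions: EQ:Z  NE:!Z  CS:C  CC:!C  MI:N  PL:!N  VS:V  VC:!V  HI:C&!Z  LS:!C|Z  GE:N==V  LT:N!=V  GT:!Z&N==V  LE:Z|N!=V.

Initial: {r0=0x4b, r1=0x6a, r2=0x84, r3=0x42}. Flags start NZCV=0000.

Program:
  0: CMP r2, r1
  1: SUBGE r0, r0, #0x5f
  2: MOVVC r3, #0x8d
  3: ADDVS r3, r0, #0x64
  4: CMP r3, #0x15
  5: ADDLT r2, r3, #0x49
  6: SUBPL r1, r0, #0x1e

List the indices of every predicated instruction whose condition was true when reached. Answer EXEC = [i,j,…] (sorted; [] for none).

EXEC = [3,5]

0: ✓ CMP  NZCV=0011
1: · SUBGE
2: · MOVVC
3: ✓ ADDVS  r3←0xaf
4: ✓ CMP  NZCV=1010
5: ✓ ADDLT  r2←0xf8
6: · SUBPL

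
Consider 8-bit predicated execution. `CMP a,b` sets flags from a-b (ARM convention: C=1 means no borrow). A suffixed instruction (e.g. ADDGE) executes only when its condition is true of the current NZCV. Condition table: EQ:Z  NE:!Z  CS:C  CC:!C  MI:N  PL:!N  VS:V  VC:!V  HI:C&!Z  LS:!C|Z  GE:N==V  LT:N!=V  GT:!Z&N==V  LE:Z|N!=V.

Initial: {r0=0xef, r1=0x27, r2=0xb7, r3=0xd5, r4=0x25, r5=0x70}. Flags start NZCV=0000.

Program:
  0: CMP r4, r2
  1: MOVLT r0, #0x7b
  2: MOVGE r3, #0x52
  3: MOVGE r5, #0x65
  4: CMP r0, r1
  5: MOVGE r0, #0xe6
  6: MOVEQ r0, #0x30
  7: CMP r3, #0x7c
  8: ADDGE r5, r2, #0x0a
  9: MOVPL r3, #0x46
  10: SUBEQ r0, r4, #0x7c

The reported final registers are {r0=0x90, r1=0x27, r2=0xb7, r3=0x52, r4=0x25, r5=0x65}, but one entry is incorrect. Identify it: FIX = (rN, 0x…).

[0] flags=0000 → (cmp)
[1] flags=0000 LT?F → skip
[2] flags=0000 GE?T → r3=0x52
[3] flags=0000 GE?T → r5=0x65
[4] flags=1010 → (cmp)
[5] flags=1010 GE?F → skip
[6] flags=1010 EQ?F → skip
[7] flags=1000 → (cmp)
[8] flags=1000 GE?F → skip
[9] flags=1000 PL?F → skip
[10] flags=1000 EQ?F → skip

FIX = (r0, 0xef)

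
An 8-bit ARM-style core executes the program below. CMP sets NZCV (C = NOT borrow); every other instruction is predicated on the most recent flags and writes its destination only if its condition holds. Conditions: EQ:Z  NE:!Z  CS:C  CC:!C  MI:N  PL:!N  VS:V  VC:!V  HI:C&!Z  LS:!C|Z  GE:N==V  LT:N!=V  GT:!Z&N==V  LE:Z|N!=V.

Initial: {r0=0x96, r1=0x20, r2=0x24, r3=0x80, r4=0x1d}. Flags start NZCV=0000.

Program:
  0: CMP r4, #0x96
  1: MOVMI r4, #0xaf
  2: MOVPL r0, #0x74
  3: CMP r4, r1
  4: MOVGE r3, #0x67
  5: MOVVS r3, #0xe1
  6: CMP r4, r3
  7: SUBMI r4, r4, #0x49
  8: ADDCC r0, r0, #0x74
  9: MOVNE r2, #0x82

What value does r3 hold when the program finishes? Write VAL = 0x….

0: ✓ CMP  NZCV=1001
1: ✓ MOVMI  r4←0xaf
2: · MOVPL
3: ✓ CMP  NZCV=1010
4: · MOVGE
5: · MOVVS
6: ✓ CMP  NZCV=0010
7: · SUBMI
8: · ADDCC
9: ✓ MOVNE  r2←0x82

VAL = 0x80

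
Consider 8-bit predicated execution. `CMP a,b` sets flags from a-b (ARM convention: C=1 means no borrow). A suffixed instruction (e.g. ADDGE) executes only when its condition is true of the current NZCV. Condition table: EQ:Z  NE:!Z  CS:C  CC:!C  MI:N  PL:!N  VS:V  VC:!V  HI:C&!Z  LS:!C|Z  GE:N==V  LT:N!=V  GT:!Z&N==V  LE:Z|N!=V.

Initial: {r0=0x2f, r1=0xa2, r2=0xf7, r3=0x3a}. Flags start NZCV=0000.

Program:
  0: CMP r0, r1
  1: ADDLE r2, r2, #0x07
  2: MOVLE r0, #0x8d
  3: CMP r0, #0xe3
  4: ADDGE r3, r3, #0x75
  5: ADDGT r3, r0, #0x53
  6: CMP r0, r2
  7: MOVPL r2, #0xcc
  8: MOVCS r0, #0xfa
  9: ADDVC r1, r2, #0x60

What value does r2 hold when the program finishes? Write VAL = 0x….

VAL = 0xcc

[0] flags=1001 → (cmp)
[1] flags=1001 LE?F → skip
[2] flags=1001 LE?F → skip
[3] flags=0000 → (cmp)
[4] flags=0000 GE?T → r3=0xaf
[5] flags=0000 GT?T → r3=0x82
[6] flags=0000 → (cmp)
[7] flags=0000 PL?T → r2=0xcc
[8] flags=0000 CS?F → skip
[9] flags=0000 VC?T → r1=0x2c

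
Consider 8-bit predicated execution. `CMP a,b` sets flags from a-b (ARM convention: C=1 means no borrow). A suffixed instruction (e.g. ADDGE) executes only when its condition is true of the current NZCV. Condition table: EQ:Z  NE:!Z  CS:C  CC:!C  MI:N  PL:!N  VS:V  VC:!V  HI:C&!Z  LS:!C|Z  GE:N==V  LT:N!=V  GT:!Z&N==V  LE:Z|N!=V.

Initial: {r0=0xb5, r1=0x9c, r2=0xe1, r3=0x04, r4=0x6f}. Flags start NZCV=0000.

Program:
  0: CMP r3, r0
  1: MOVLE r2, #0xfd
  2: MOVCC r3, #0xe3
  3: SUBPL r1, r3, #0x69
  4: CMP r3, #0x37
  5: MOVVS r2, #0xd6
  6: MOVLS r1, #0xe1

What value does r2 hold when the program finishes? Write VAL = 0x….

0: ✓ CMP  NZCV=0000
1: · MOVLE
2: ✓ MOVCC  r3←0xe3
3: ✓ SUBPL  r1←0x7a
4: ✓ CMP  NZCV=1010
5: · MOVVS
6: · MOVLS

VAL = 0xe1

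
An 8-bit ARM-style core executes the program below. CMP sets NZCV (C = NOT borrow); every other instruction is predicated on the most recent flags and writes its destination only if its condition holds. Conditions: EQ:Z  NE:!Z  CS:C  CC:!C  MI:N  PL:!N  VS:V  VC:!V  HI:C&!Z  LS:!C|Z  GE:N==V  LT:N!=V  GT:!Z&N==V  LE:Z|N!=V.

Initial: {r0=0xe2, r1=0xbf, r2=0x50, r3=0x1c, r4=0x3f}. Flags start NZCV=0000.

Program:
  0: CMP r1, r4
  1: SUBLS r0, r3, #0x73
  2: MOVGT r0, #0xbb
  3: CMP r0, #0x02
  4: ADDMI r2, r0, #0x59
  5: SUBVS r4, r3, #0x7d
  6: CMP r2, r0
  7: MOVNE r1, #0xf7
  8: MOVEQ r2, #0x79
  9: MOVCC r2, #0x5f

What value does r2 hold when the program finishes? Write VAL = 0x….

0: ✓ CMP  NZCV=1010
1: · SUBLS
2: · MOVGT
3: ✓ CMP  NZCV=1010
4: ✓ ADDMI  r2←0x3b
5: · SUBVS
6: ✓ CMP  NZCV=0000
7: ✓ MOVNE  r1←0xf7
8: · MOVEQ
9: ✓ MOVCC  r2←0x5f

VAL = 0x5f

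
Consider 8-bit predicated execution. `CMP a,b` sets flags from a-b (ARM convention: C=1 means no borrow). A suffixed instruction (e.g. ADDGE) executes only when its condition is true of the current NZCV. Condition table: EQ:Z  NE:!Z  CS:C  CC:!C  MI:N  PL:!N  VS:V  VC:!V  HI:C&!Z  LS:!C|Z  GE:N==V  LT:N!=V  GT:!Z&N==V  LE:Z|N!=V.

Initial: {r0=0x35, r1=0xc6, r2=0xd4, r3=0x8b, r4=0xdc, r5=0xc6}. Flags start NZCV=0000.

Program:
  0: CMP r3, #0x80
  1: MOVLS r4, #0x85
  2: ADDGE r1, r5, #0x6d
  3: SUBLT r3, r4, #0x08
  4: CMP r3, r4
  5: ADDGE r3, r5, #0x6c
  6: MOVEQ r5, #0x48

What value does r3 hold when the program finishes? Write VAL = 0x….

VAL = 0x8b

[0] flags=0010 → (cmp)
[1] flags=0010 LS?F → skip
[2] flags=0010 GE?T → r1=0x33
[3] flags=0010 LT?F → skip
[4] flags=1000 → (cmp)
[5] flags=1000 GE?F → skip
[6] flags=1000 EQ?F → skip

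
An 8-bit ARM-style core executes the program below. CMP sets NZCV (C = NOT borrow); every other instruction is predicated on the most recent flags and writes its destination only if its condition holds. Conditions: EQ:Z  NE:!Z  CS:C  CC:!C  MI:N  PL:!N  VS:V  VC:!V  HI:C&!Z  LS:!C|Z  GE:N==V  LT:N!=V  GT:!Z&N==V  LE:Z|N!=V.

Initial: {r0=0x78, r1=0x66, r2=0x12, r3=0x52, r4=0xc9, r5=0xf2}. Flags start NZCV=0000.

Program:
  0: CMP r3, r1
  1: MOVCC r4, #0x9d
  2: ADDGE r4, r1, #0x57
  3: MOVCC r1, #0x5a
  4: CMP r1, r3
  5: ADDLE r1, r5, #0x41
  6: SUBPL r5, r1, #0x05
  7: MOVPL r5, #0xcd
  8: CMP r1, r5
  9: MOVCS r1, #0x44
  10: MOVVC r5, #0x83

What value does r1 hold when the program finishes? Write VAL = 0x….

VAL = 0x5a

[0] flags=1000 → (cmp)
[1] flags=1000 CC?T → r4=0x9d
[2] flags=1000 GE?F → skip
[3] flags=1000 CC?T → r1=0x5a
[4] flags=0010 → (cmp)
[5] flags=0010 LE?F → skip
[6] flags=0010 PL?T → r5=0x55
[7] flags=0010 PL?T → r5=0xcd
[8] flags=1001 → (cmp)
[9] flags=1001 CS?F → skip
[10] flags=1001 VC?F → skip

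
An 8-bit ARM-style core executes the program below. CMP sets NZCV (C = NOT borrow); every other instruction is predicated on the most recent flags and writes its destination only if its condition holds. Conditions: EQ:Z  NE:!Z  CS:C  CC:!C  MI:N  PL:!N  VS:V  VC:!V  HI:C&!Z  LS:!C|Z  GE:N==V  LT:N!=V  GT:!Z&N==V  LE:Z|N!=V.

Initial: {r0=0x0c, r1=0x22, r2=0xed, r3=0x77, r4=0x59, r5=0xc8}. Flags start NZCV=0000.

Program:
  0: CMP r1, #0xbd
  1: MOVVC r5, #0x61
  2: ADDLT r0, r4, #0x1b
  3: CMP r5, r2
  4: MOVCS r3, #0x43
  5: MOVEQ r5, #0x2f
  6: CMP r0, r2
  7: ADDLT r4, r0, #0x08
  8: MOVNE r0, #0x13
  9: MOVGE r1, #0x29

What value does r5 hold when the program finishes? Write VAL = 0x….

[0] flags=0000 → (cmp)
[1] flags=0000 VC?T → r5=0x61
[2] flags=0000 LT?F → skip
[3] flags=0000 → (cmp)
[4] flags=0000 CS?F → skip
[5] flags=0000 EQ?F → skip
[6] flags=0000 → (cmp)
[7] flags=0000 LT?F → skip
[8] flags=0000 NE?T → r0=0x13
[9] flags=0000 GE?T → r1=0x29

VAL = 0x61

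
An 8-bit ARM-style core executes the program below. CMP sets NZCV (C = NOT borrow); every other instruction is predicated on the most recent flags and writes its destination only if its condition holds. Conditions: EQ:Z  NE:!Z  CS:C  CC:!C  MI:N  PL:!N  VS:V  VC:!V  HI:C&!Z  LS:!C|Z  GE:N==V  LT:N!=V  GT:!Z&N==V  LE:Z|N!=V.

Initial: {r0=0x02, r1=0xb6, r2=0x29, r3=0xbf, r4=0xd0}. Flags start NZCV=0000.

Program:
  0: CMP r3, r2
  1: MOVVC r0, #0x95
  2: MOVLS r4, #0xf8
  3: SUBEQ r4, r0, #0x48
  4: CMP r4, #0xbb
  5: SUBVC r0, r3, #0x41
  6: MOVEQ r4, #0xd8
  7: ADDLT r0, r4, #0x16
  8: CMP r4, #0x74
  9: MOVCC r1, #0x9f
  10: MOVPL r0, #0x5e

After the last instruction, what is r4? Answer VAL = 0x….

0: ✓ CMP  NZCV=1010
1: ✓ MOVVC  r0←0x95
2: · MOVLS
3: · SUBEQ
4: ✓ CMP  NZCV=0010
5: ✓ SUBVC  r0←0x7e
6: · MOVEQ
7: · ADDLT
8: ✓ CMP  NZCV=0011
9: · MOVCC
10: ✓ MOVPL  r0←0x5e

VAL = 0xd0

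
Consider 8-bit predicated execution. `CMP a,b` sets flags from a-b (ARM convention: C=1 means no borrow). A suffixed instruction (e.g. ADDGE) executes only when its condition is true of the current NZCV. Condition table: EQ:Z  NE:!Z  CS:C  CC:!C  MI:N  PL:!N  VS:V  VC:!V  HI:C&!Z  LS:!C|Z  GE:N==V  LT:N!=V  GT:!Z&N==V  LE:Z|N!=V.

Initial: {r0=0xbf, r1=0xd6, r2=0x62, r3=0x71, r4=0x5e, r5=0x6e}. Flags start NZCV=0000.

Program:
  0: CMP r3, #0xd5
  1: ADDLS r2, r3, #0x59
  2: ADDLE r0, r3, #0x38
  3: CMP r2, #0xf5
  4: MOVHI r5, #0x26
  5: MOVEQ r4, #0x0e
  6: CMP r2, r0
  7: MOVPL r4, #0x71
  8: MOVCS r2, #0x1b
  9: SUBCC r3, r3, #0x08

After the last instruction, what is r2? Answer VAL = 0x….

0: ✓ CMP  NZCV=1001
1: ✓ ADDLS  r2←0xca
2: · ADDLE
3: ✓ CMP  NZCV=1000
4: · MOVHI
5: · MOVEQ
6: ✓ CMP  NZCV=0010
7: ✓ MOVPL  r4←0x71
8: ✓ MOVCS  r2←0x1b
9: · SUBCC

VAL = 0x1b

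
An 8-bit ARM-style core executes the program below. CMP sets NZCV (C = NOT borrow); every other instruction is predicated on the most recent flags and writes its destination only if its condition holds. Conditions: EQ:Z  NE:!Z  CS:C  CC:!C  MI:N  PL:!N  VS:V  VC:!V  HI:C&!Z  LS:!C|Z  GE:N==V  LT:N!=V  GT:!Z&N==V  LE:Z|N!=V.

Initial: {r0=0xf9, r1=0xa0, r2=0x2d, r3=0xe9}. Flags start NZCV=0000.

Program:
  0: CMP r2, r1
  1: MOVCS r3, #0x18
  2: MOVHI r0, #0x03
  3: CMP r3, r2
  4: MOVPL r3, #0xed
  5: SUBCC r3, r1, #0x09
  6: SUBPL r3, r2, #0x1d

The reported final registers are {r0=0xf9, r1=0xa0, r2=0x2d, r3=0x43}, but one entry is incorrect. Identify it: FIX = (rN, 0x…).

FIX = (r3, 0xe9)

[0] flags=1001 → (cmp)
[1] flags=1001 CS?F → skip
[2] flags=1001 HI?F → skip
[3] flags=1010 → (cmp)
[4] flags=1010 PL?F → skip
[5] flags=1010 CC?F → skip
[6] flags=1010 PL?F → skip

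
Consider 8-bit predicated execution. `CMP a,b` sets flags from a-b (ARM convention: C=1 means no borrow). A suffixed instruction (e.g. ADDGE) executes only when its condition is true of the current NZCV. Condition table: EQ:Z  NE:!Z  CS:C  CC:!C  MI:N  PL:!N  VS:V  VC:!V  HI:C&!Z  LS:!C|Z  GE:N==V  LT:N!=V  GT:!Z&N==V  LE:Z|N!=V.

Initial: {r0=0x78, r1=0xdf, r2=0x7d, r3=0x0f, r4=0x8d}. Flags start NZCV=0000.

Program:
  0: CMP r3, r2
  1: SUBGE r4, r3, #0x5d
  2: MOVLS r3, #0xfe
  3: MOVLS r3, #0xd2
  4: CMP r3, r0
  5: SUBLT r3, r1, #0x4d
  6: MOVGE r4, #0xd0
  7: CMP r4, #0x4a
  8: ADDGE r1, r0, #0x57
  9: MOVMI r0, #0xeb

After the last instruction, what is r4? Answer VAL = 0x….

0: ✓ CMP  NZCV=1000
1: · SUBGE
2: ✓ MOVLS  r3←0xfe
3: ✓ MOVLS  r3←0xd2
4: ✓ CMP  NZCV=0011
5: ✓ SUBLT  r3←0x92
6: · MOVGE
7: ✓ CMP  NZCV=0011
8: · ADDGE
9: · MOVMI

VAL = 0x8d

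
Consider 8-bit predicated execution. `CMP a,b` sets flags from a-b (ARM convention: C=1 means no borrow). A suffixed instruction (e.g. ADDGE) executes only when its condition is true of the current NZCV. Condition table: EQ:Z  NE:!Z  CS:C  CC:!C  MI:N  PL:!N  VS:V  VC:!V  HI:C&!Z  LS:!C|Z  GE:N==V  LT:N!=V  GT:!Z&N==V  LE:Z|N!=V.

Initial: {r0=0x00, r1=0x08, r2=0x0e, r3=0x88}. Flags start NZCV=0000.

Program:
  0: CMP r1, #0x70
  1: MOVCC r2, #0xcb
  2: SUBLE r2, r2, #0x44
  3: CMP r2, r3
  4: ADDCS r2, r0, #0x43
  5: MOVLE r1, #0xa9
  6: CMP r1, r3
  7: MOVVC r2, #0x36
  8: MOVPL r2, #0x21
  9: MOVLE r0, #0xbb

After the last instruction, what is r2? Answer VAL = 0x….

0: ✓ CMP  NZCV=1000
1: ✓ MOVCC  r2←0xcb
2: ✓ SUBLE  r2←0x87
3: ✓ CMP  NZCV=1000
4: · ADDCS
5: ✓ MOVLE  r1←0xa9
6: ✓ CMP  NZCV=0010
7: ✓ MOVVC  r2←0x36
8: ✓ MOVPL  r2←0x21
9: · MOVLE

VAL = 0x21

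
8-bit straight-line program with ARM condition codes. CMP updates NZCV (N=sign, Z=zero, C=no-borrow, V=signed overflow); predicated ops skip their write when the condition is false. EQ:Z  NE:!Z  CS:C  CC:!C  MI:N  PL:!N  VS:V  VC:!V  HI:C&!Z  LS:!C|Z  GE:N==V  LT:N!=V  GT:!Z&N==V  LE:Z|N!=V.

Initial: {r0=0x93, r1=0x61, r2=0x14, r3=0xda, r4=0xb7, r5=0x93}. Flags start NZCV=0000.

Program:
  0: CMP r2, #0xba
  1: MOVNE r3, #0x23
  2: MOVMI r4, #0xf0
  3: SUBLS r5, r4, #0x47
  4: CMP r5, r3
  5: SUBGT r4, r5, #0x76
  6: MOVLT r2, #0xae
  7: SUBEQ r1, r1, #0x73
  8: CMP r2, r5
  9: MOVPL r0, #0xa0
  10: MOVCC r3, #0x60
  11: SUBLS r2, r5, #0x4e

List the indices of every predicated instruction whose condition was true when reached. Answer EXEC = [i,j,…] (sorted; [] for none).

[0] flags=0000 → (cmp)
[1] flags=0000 NE?T → r3=0x23
[2] flags=0000 MI?F → skip
[3] flags=0000 LS?T → r5=0x70
[4] flags=0010 → (cmp)
[5] flags=0010 GT?T → r4=0xfa
[6] flags=0010 LT?F → skip
[7] flags=0010 EQ?F → skip
[8] flags=1000 → (cmp)
[9] flags=1000 PL?F → skip
[10] flags=1000 CC?T → r3=0x60
[11] flags=1000 LS?T → r2=0x22

EXEC = [1,3,5,10,11]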